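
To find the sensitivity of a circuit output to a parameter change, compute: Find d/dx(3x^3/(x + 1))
Quotient rule: (f/g)'=(f'g - fg')/g²
f=3x^3, f'=9x^2
g=x + 1, g'=1

Answer: (9x^2·(x + 1) - 3x^3)/(x + 1)²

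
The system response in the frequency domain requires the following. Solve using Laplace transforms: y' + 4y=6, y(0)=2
Take L of both sides: sY(s) - 2 + 4Y(s) = 6/s
Y(s)(s + 4) = 6/s + 2
Y(s) = 6/(s(s + 4)) + 2/(s + 4)
Partial fractions: 6/(s(s + 4)) = (3/2)/s - (3/2)/(s + 4)
So Y(s) = (3/2)/s + (1/2)/(s + 4)
Inverse transform (L^(-1){1/s} = 1, L^(-1){1/(s + 4)} = e^(-4t)):

Answer: y(t) = 3/2 + (1/2)·e^(-4t)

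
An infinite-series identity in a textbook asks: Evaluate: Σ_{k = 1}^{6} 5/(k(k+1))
Partial fractions: 5/(k(k+1)) = 5/k - 5/(k+1)
Telescoping sum: 5(1-1/7) = 5·6/7

Answer: 30/7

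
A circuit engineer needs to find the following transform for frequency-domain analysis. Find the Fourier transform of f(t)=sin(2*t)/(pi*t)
sin(W*t)/(pi*t)=(W/pi)*sinc(W*t/pi) is the impulse response of the ideal low-pass filter with cutoff W (here W=2).
Its Fourier transform is a rectangular function:
F(omega)=1 for |omega| < 2, 0 otherwise

Answer: rect(omega/4) [i.e., 1 for |omega| < 2, 0 otherwise]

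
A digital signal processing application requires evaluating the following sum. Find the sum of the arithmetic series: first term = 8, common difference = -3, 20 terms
Last term: a_n=8+(20-1)·-3=-49
Sum=n(a_1+a_n)/2=20(8+(-49))/2=-410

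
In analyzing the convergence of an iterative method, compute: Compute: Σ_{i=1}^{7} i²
Using formula: Σ i^2 = n(n+1)(2n+1)/6 = 7·8·15/6 = 140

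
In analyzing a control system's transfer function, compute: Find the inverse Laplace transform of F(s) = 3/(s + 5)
L^(-1){3/(s-a)} = c·e^(at)
Here a = -5, c = 3

Answer: 3e^(-5t)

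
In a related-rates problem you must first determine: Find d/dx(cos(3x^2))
Chain rule: d/dx[cos(u)] = -sin(u)·u' where u = 3x^2
u' = 6x

Answer: -6x·sin(3x^2)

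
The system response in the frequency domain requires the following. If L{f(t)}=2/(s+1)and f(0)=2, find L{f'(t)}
L{f'(t)}=s·F(s) - f(0)=2s/(s + 1) - 2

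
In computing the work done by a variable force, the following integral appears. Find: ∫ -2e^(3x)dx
Since d/dx[e^(3x)]=3e^(3x), we get -2/3 e^(3x) + C

Answer: (-2/3)e^(3x) + C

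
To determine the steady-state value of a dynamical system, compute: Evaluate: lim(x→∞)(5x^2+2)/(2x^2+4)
Divide numerator and denominator by x^2:
lim (5+2/x^2)/(2+4/x^2) = 5/2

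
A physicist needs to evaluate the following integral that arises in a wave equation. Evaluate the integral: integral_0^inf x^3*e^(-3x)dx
This is a Gamma integral. Substitute u=3x (du=3 dx):
integral_0^inf x^3*e^(-3x) dx=(1/3^4) integral_0^inf u^3*e^(-u) du
=Gamma(4)/3^4=3!/3^4=6/81

Answer: 2/27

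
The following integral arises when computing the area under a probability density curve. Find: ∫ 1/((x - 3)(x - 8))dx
Partial fractions: 1/((x-3)(x-8)) = A/(x-3) + B/(x-8)
A = -1/5, B = 1/5
∫ [-1/5· 1/(x-3) + 1/5· 1/(x-8)] dx
= (1/5)[ln|x-8| - ln|x-3|] + C

Answer: (1/5)·ln|(x-8)/(x-3)| + C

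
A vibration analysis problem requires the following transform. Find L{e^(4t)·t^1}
First shifting: L{e^(at)f(t)} = F(s-a)
L{t^1} = 1/s^2
Shift s → s-4: 1/(s-4)^2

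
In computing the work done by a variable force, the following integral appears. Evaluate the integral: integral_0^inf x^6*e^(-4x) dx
This is a Gamma integral. Substitute u = 4x (du = 4 dx):
integral_0^inf x^6*e^(-4x) dx = (1/4^7) integral_0^inf u^6*e^(-u) du
= Gamma(7)/4^7 = 6!/4^7 = 720/16384

Answer: 45/1024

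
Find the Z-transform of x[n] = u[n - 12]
Using the time-shift property: Z{u[n-12]} = z^(-12) * z/(z-1)
= z^(-11)/(z-1)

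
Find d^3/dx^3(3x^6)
Apply power rule 3 times:
d^1: 18x^5
d^2: 90x^4
d^3: 360x^3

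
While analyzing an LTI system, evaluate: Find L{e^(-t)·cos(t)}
First shifting: L{e^(at)f(t)} = F(s-a)
L{cos(t)} = s/(s² + 1)
Shift: (s + 1)/((s + 1)² + 1)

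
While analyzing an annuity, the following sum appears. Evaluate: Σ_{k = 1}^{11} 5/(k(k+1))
Partial fractions: 5/(k(k+1)) = 5/k - 5/(k+1)
Telescoping sum: 5(1-1/12) = 5·11/12

Answer: 55/12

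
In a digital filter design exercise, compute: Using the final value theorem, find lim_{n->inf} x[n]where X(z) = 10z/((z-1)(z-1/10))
Final value theorem: lim x[n]=lim_{z->1} (z-1) * X(z)
(z-1) * X(z)=10z/(z-1/10)
As z->1: 10/(1-1/10)=10/(9/10)=100/9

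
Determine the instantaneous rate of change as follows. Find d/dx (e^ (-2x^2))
Chain rule: d/dx[e^u] = e^u · u' where u = -2x^2
u' = -4x

Answer: -4x·e^(-2x^2)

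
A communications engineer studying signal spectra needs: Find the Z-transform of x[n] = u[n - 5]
Using the time-shift property: Z{u[n-5]}=z^(-5) * z/(z-1)
=z^(-4)/(z-1)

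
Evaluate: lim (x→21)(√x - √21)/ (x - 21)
Multiply by conjugate (√x+√21)/(√x+√21):
=(x - 21)/((x - 21)(√x+√21))=1/(√x+√21)
As x → 21: 1/(2√21)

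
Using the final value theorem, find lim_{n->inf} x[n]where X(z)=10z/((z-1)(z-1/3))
Final value theorem: lim x[n] = lim_{z->1} (z-1) * X(z)
(z-1) * X(z) = 10z/(z-1/3)
As z->1: 10/(1-1/3) = 10/(2/3) = 15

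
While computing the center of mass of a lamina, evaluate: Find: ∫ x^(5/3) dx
Power rule: ∫ x^(5/3) dx = x^(8/3)/(8/3) + C

Answer: (3/8)·x^(8/3) + C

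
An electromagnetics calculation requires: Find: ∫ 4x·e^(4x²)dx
Let u = 4x², du = 8x dx
∫ (1/2)e^u du = e^u/2 + C

Answer: e^(4x²)/2 + C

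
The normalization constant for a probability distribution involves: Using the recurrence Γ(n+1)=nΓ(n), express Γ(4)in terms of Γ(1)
Γ(4)=3Γ(3)=3·2Γ(2)=...=3!·Γ(1)=6·Γ(1)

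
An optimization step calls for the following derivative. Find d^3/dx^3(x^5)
Apply power rule 3 times:
d^1: 5x^4
d^2: 20x^3
d^3: 60x^2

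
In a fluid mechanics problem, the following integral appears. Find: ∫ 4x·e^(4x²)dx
Let u=4x², du=8x dx
∫ (1/2)e^u du=e^u/2 + C

Answer: e^(4x²)/2 + C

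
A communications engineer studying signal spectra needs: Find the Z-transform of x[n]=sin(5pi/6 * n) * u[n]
Z{sin(w0*n)*u[n]} = z*sin(w0)/(z^2-2z*cos(w0)+1)
With w0 = 5pi/6: X(z) = z*sin(5pi/6)/(z^2-2z*cos(5pi/6)+1)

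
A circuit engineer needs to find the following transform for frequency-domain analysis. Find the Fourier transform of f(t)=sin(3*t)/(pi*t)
sin(W*t)/(pi*t) = (W/pi)*sinc(W*t/pi) is the impulse response of the ideal low-pass filter with cutoff W (here W = 3).
Its Fourier transform is a rectangular function:
F(omega) = 1 for |omega| < 3, 0 otherwise

Answer: rect(omega/6) [i.e., 1 for |omega| < 3, 0 otherwise]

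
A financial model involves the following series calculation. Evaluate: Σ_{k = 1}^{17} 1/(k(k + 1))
Partial fractions: 1/(k(k + 1))=1/k - 1/(k + 1)
Telescoping sum: 1(1 - 1/18)=1·17/18

Answer: 17/18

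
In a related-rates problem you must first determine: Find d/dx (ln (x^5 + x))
Chain rule: d/dx[ln(u)]=u'/u where u=x^5 + x
u'=5x^4 + 1

Answer: (5x^4 + 1)/(x^5 + x)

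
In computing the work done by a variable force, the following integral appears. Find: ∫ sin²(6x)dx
Using identity sin²(u)=(1 - cos(2u))/2:
∫ (1 - cos(12x))/2 dx=x/2 - sin(12x)/24+C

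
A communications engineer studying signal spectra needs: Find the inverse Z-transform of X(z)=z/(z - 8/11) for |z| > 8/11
Standard pair: z/(z-a) <-> a^n*u[n] for causal signals
With a = 8/11: x[n] = (8/11)^n*u[n]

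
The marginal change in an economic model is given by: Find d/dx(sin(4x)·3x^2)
Product rule: (fg)'=f'g + fg'
f=sin(4x), f'=4·cos(4x)
g=3x^2, g'=6x

Answer: 12·cos(4x)·x^2 + 6·sin(4x)·x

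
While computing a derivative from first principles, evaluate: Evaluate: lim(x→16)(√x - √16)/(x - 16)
Multiply by conjugate (√x+√16)/(√x+√16):
=(x - 16)/((x - 16)(√x+√16))=1/(√x+√16)
As x → 16: 1/(2√16)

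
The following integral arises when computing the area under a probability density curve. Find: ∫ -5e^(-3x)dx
Since d/dx[e^(-3x)]=-3e^(-3x), we get 5/3 e^(-3x)+C

Answer: (5/3)e^(-3x)+C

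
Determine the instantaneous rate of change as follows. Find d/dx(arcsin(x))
d/dx[arcsin(u)]=u'/√(1-u²), u=x, u'=1

Answer: 1/√(1-x²)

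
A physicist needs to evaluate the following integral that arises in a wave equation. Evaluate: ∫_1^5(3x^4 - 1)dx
Step 1: Find antiderivative F(x)=(3/5)x^5 - x
Step 2: F(5) - F(1)=1870 - (-2/5)=9352/5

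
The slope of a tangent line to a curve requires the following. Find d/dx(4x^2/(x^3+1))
Quotient rule: (f/g)'=(f'g - fg')/g²
f=4x^2, f'=8x
g=x^3+1, g'=3x^2

Answer: (8x·(x^3+1)-12x^4)/(x^3+1)²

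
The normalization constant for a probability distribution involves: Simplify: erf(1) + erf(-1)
erf is odd: erf(-1) = -erf(1)
erf(1) + erf(-1) = erf(1) - erf(1) = 0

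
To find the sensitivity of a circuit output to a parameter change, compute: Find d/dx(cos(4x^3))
Chain rule: d/dx[cos(u)]=-sin(u)·u' where u=4x^3
u'=12x^2

Answer: -12x^2·sin(4x^3)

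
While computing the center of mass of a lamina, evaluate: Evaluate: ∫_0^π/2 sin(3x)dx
Antiderivative: -cos(3x)/3
Evaluate at bounds: [-cos(3·π/2)/3] - [-cos(3·0)/3]
=(-(0) + (1))/3=1/3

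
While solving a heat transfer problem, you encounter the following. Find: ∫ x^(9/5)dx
Power rule: ∫ x^(9/5) dx = x^(14/5)/(14/5) + C

Answer: (5/14)·x^(14/5) + C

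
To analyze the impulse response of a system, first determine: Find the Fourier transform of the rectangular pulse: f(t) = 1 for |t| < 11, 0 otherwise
F(omega) = integral from -11 to 11 of e^(-j*omega*t) dt
= 2*sin(11*omega)/omega = 22*sinc(11*omega/pi)

Answer: 2*sin(11*omega)/omega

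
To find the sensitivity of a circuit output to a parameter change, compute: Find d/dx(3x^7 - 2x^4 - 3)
Power rule: d/dx(ax^n)=n·a·x^(n-1)
Term by term: 21·x^6-8·x^3

Answer: 21x^6-8x^3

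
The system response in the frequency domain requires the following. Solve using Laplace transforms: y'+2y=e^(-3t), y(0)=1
Take L: sY - 1 + 2Y = 1/(s + 3)
Y(s + 2) = 1/(s + 3) + 1
Y = 1/((s + 3)(s + 2)) + 1/(s + 2)
Partial fractions: 1/((s + 3)(s + 2)) = -1/(s + 3) + 1/(s + 2)
So Y = -1/(s + 3) + 2/(s + 2)
Inverse Laplace transform (L^(-1){1/(s + 3)} = e^(-3t), L^(-1){1/(s + 2)} = e^(-2t)):

Answer: y(t) = -1·e^(-3t) + 2·e^(-2t)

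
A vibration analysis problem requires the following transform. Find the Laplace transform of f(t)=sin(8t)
L{sin(wt)}=w/(s²+w²)
L{sin(8t)}=8/(s²+64)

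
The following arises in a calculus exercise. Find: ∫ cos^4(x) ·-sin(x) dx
Let u = cos(x), du = -sin(x) dx
∫ u^4 du = u^5/5+C

Answer: cos^5(x)/5+C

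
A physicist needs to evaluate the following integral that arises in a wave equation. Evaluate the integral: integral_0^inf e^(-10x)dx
integral_0^inf e^(-10x) dx = [-1/10 * e^(-10x)]_0^inf
= 0 - (-1/10) = 1/10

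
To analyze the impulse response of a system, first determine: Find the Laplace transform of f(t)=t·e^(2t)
L{t·e^(at)}=1/(s-a)²
L{t·e^(2t)}=1/(s-2)²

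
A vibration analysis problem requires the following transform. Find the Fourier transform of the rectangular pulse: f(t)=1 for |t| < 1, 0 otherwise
F(omega)=integral from -1 to 1 of e^(-j * omega * t) dt
=2 * sin(1 * omega)/omega=2 * sinc(1 * omega/pi)

Answer: 2 * sin(1 * omega)/omega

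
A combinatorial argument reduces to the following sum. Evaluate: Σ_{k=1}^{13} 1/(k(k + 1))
Partial fractions: 1/(k(k+1))=1/k - 1/(k+1)
Telescoping sum: 1(1-1/14)=1·13/14

Answer: 13/14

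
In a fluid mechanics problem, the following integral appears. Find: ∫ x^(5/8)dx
Power rule: ∫ x^(5/8) dx = x^(13/8)/(13/8)+C

Answer: (8/13)·x^(13/8)+C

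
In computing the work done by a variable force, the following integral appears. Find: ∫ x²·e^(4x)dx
Integration by parts twice:
First: u = x², dv = e^(4x) dx => x²e^(4x)/4 - (2/4)∫ xe^(4x) dx
Second (∫ xe^(4x) dx): xe^(4x)/4 - e^(4x)/16
Combining: e^(4x)(x²/4 - 2x/16 + 2/64) + C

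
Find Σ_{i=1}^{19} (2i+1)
= 2·Σ i + 1·19 = 2·190 + 19 = 399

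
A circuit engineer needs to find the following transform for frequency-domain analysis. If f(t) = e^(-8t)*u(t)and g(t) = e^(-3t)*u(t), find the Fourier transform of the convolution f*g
By the convolution theorem: F{f*g}=F(omega)*G(omega)
F(omega)=1/(8 + j*omega), G(omega)=1/(3 + j*omega)
F{f*g}=1/((8 + j*omega)(3 + j*omega))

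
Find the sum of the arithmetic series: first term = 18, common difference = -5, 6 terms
Last term: a_n = 18 + (6 - 1)·-5 = -7
Sum = n(a_1 + a_n)/2 = 6(18 + (-7))/2 = 33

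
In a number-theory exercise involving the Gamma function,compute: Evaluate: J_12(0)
J_n(0)=0 for all n > 0 (Bessel function of first kind)
J_12(0)=0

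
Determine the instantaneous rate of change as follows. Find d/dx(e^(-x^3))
Chain rule: d/dx[e^u] = e^u · u' where u = -x^3
u' = -3x^2

Answer: -3x^2·e^(-x^3)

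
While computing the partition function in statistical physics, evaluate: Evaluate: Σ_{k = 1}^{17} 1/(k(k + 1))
Partial fractions: 1/(k(k+1))=1/k - 1/(k+1)
Telescoping sum: 1(1-1/18)=1·17/18

Answer: 17/18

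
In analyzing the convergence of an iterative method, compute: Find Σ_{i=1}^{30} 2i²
= 2·n(n+1)(2n+1)/6 = 2·30·31·61/6 = 18910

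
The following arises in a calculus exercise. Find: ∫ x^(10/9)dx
Power rule: ∫ x^(10/9) dx = x^(19/9)/(19/9)+C

Answer: (9/19)·x^(19/9)+C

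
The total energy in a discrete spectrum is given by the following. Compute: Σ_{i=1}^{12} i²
Using formula: Σ i^2 = n(n + 1)(2n + 1)/6 = 12·13·25/6 = 650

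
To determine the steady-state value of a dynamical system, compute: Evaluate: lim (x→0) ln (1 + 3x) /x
L'Hôpital (0/0): lim 3/(1+3x) / 1=3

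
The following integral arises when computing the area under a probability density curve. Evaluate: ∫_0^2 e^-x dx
Antiderivative: -e^-x
Evaluate: -(e^-2 - 1)

Answer: (e^-2 - 1)/(-1)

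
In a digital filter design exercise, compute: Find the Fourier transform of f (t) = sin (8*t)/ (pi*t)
sin(W*t)/(pi*t) = (W/pi)*sinc(W*t/pi) is the impulse response of the ideal low-pass filter with cutoff W (here W = 8).
Its Fourier transform is a rectangular function:
F(omega) = 1 for |omega| < 8, 0 otherwise

Answer: rect(omega/16) [i.e., 1 for |omega| < 8, 0 otherwise]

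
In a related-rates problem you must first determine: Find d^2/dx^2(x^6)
Apply power rule 2 times:
d^1: 6x^5
d^2: 30x^4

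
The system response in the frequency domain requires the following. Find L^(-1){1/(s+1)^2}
L^(-1){1/(s-a)^n} = t^(n-1)·e^(at)/(n-1)!
Here a = -1, n = 2: t^1·e^(-t)/1

Answer: t·e^(-t)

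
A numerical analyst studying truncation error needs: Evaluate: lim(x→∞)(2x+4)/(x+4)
Divide numerator and denominator by x:
lim (2+4/x)/(1+4/x) = 2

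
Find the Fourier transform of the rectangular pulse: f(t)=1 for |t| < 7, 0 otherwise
F(omega)=integral from -7 to 7 of e^(-j * omega * t) dt
=2 * sin(7 * omega)/omega=14 * sinc(7 * omega/pi)

Answer: 2 * sin(7 * omega)/omega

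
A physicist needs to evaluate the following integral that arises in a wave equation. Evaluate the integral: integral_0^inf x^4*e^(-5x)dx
This is a Gamma integral. Substitute u = 5x (du = 5 dx):
integral_0^inf x^4 * e^(-5x) dx = (1/5^5) integral_0^inf u^4 * e^(-u) du
= Gamma(5)/5^5 = 4!/5^5 = 24/3125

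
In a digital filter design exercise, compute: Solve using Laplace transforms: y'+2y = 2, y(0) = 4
Take L of both sides: sY(s)-4+2Y(s)=2/s
Y(s)(s+2)=2/s+4
Y(s)=2/(s(s+2))+4/(s+2)
Partial fractions: 2/(s(s+2))=1/s - 1/(s+2)
So Y(s)=1/s+3/(s+2)
Inverse transform (L^(-1){1/s}=1, L^(-1){1/(s+2)}=e^(-2t)):

Answer: y(t)=1+3·e^(-2t)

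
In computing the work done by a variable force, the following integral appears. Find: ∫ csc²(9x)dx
Since d/dx[-cot(9x)]=9csc²(9x), integral=-cot(9x)/9+C

Answer: (-1/9)cot(9x)+C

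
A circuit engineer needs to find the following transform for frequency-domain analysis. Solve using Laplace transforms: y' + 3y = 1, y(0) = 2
Take L of both sides: sY(s)-2+3Y(s) = 1/s
Y(s)(s+3) = 1/s+2
Y(s) = 1/(s(s+3))+2/(s+3)
Partial fractions: 1/(s(s+3)) = (1/3)/s - (1/3)/(s+3)
So Y(s) = (1/3)/s+(5/3)/(s+3)
Inverse transform (L^(-1){1/s} = 1, L^(-1){1/(s+3)} = e^(-3t)):

Answer: y(t) = 1/3+(5/3)·e^(-3t)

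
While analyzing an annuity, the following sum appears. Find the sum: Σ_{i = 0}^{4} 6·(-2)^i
Geometric series: S=a(1 - r^n)/(1 - r)
a=6, r=-2, n=5
S=6(1 + 32)/3=66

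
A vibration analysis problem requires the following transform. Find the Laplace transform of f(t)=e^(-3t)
L{e^(at)}=1/(s-a)
L{e^(-3t)}=1/(s + 3)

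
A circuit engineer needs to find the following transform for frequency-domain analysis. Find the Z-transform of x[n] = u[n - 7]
Using the time-shift property: Z{u[n-7]} = z^(-7) * z/(z-1)
= z^(-6)/(z-1)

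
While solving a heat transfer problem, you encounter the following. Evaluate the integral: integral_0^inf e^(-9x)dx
integral_0^inf e^(-9x) dx = [-1/9*e^(-9x)]_0^inf
= 0 - (-1/9) = 1/9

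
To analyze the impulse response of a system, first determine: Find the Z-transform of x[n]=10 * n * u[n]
Z{n*u[n]} = z/(z-1)^2
By linearity: Z{10*n*u[n]} = 10z/(z-1)^2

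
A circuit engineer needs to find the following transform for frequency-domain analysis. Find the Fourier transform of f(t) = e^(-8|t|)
Using the standard pair: F{e^(-a|t|)}=2a/(a^2 + omega^2)
With a=8: F(omega)=16/(64 + omega^2)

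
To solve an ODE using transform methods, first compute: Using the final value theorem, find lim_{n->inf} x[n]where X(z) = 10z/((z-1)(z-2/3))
Final value theorem: lim x[n]=lim_{z->1} (z-1) * X(z)
(z-1) * X(z)=10z/(z-2/3)
As z->1: 10/(1-2/3)=10/(1/3)=30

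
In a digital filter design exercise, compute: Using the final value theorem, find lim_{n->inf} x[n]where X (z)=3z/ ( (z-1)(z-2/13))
Final value theorem: lim x[n]=lim_{z->1} (z-1)*X(z)
(z-1)*X(z)=3z/(z-2/13)
As z->1: 3/(1-2/13)=3/(11/13)=39/11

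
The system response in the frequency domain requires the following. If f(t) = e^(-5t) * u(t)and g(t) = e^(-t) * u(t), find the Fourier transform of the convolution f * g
By the convolution theorem: F{f * g} = F(omega) * G(omega)
F(omega) = 1/(5+j * omega), G(omega) = 1/(1+j * omega)
F{f * g} = 1/((5+j * omega)(1+j * omega))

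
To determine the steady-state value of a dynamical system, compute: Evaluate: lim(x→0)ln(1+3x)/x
L'Hôpital (0/0): lim 3/(1+3x) / 1 = 3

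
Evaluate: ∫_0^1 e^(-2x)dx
Antiderivative: (1/(-2))e^(-2x)
Evaluate: (1/(-2))(e^-2 - 1)

Answer: (e^-2 - 1)/(-2)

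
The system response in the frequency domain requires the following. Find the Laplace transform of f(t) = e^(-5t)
L{e^(at)}=1/(s-a)
L{e^(-5t)}=1/(s+5)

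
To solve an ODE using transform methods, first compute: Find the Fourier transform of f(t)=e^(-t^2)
The Fourier transform of a Gaussian e^(-t^2) is sqrt(pi)*e^(-omega^2/4).
With a=1: F(omega)=sqrt(pi)*e^(-omega^2/4)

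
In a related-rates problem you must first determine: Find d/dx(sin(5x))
Chain rule: d/dx[sin(u)] = cos(u)·u' where u = 5x
u' = 5

Answer: 5·cos(5x)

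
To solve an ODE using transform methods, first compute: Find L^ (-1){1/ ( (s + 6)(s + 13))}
Partial fractions: 1/((s + 6)(s + 13)) = A/(s + 6) + B/(s + 13)
Cover-up: A = 1/(s + 13)|_{s = -6} = 1/7; B = 1/(s + 6)|_{s = -13} = -1/7
L^(-1) = (1/7)e^(-6t) - (1/7)e^(-13t)

Answer: (1/7)(e^(-6t) - e^(-13t))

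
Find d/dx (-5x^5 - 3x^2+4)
Power rule: d/dx(ax^n) = n·a·x^(n-1)
Term by term: -25·x^4-6·x

Answer: -25x^4-6x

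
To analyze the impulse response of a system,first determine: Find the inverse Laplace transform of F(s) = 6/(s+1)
L^(-1){6/(s-a)} = c·e^(at)
Here a = -1, c = 6

Answer: 6e^(-t)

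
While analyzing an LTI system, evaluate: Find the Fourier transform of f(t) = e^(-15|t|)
Using the standard pair: F{e^(-a|t|)} = 2a/(a^2 + omega^2)
With a = 15: F(omega) = 30/(225 + omega^2)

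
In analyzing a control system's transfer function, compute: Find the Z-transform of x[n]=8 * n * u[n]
Z{n * u[n]}=z/(z-1)^2
By linearity: Z{8 * n * u[n]}=8z/(z-1)^2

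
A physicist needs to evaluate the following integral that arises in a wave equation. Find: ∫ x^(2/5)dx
Power rule: ∫ x^(2/5) dx=x^(7/5)/(7/5)+C

Answer: (5/7)·x^(7/5)+C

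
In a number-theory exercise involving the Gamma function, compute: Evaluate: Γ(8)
Γ(n) = (n-1)! for positive integers
Γ(8) = 7! = 5040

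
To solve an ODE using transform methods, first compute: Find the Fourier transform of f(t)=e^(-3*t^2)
The Fourier transform of a Gaussian e^(-a * t^2) is sqrt(pi/a) * e^(-omega^2/(4a)).
With a=3: F(omega)=sqrt(pi/3) * e^(-omega^2/12)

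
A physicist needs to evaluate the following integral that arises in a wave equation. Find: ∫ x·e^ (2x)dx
Integration by parts: u = x, dv = e^(2x) dx
du = dx, v = e^(2x)/2
= x·e^(2x)/2 - ∫ e^(2x)/2 dx
= x·e^(2x)/2 - e^(2x)/4 + C

Answer: e^(2x)(x/2 - 1/4) + C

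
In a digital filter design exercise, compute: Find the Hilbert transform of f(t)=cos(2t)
The Hilbert transform shifts each frequency component by -pi/2.
H{cos(wt)} = sin(wt)
With w = 2: H{cos(2t)} = sin(2t)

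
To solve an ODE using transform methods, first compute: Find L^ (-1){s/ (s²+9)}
L^(-1){s/(s² + w²)}=cos(wt)
Here w=3

Answer: cos(3t)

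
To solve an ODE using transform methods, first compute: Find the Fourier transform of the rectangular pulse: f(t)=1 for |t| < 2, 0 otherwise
F(omega)=integral from -2 to 2 of e^(-j*omega*t) dt
=2*sin(2*omega)/omega=4*sinc(2*omega/pi)

Answer: 2*sin(2*omega)/omega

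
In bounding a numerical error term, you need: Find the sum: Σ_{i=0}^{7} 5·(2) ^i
Geometric series: S=a(1 - r^n)/(1 - r)
a=5, r=2, n=8
S=5(1 - 256)/-1=1275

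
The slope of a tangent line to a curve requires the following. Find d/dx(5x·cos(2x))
Product rule: (fg)'=f'g + fg'
f=5x, f'=5
g=cos(2x), g'=-2·sin(2x)

Answer: 5·cos(2x) - 10x·sin(2x)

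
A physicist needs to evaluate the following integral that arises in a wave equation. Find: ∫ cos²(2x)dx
Using identity cos²(u) = (1+cos(2u))/2:
∫ (1+cos(4x))/2 dx = x/2+sin(4x)/8+C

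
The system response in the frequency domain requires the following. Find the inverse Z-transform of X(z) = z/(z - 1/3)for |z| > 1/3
Standard pair: z/(z-a) <-> a^n * u[n] for causal signals
With a = 1/3: x[n] = (1/3)^n * u[n]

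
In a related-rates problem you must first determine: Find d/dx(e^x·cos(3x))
Product rule: (fg)' = f'g + fg'
f = e^x, f' = e^x
g = cos(3x), g' = -3·sin(3x)

Answer: e^x·cos(3x) - 3·e^x·sin(3x)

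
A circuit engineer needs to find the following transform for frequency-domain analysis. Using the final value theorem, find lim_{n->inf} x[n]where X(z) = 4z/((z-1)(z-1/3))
Final value theorem: lim x[n] = lim_{z->1} (z-1)*X(z)
(z-1)*X(z) = 4z/(z-1/3)
As z->1: 4/(1-1/3) = 4/(2/3) = 6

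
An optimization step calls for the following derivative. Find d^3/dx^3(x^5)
Apply power rule 3 times:
d^1: 5x^4
d^2: 20x^3
d^3: 60x^2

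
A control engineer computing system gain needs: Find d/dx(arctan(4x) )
d/dx[arctan(u)] = u'/(1+u²), u = 4x, u' = 4

Answer: 4/(1+16x²)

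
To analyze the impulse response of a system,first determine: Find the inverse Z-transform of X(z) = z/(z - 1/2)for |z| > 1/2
Standard pair: z/(z-a) <-> a^n * u[n] for causal signals
With a=1/2: x[n]=(1/2)^n * u[n]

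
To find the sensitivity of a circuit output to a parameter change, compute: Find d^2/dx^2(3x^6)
Apply power rule 2 times:
d^1: 18x^5
d^2: 90x^4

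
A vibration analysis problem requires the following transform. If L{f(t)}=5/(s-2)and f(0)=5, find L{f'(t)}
L{f'(t)}=s·F(s) - f(0)=5s/(s-2)-5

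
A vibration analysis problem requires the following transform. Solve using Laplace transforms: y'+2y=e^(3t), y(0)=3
Take L: sY - 3 + 2Y = 1/(s-3)
Y(s + 2) = 1/(s-3) + 3
Y = 1/((s-3)(s + 2)) + 3/(s + 2)
Partial fractions: 1/((s-3)(s + 2)) = (1/5)/(s-3) - (1/5)/(s + 2)
So Y = (1/5)/(s-3) + (14/5)/(s + 2)
Inverse Laplace transform (L^(-1){1/(s-3)} = e^(3t), L^(-1){1/(s + 2)} = e^(-2t)):

Answer: y(t) = (1/5)·e^(3t) + (14/5)·e^(-2t)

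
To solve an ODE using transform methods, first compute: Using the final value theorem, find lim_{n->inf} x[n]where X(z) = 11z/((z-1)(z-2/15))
Final value theorem: lim x[n]=lim_{z->1} (z-1) * X(z)
(z-1) * X(z)=11z/(z-2/15)
As z->1: 11/(1 - 2/15)=11/(13/15)=165/13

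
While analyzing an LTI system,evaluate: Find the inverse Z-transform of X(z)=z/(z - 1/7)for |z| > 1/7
Standard pair: z/(z-a) <-> a^n * u[n] for causal signals
With a = 1/7: x[n] = (1/7)^n * u[n]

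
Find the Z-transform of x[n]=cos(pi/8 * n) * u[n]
Z{cos(w0*n)*u[n]} = z(z - cos(w0))/(z^2-2z*cos(w0)+1)
With w0 = pi/8: X(z) = z(z - cos(pi/8))/(z^2-2z*cos(pi/8)+1)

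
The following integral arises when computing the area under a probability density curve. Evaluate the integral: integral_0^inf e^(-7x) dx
integral_0^inf e^(-7x) dx=[-1/7*e^(-7x)]_0^inf
=0 - (-1/7)=1/7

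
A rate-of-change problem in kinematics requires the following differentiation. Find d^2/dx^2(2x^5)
Apply power rule 2 times:
d^1: 10x^4
d^2: 40x^3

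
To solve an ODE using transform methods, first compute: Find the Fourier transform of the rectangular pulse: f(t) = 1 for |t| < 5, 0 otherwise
F(omega)=integral from -5 to 5 of e^(-j*omega*t) dt
=2*sin(5*omega)/omega=10*sinc(5*omega/pi)

Answer: 2*sin(5*omega)/omega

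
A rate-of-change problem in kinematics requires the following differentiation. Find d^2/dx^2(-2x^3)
Apply power rule 2 times:
d^1: -6x^2
d^2: -12x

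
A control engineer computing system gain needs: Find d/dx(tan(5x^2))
Chain rule: d/dx[tan(u)]=sec²(u)·u' where u=5x^2
u'=10x

Answer: 10x·sec²(5x^2)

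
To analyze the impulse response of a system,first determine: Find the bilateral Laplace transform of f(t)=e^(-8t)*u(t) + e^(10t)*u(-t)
For e^(-8t)*u(t): L=1/(s+8), Re(s) > -8
For e^(10t)*u(-t): L=-1/(s-10), Re(s) < 10
Combined: F(s)=1/(s+8)-1/(s-10), -8 < Re(s) < 10

Answer: 1/(s+8)-1/(s-10), ROC: -8 < Re(s) < 10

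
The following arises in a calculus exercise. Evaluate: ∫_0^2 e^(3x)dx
Antiderivative: (1/3)e^(3x)
Evaluate: (1/3)(e^6 - 1)

Answer: (e^6 - 1)/3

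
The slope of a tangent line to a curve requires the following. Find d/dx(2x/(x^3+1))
Quotient rule: (f/g)'=(f'g - fg')/g²
f=2x, f'=2
g=x^3 + 1, g'=3x^2

Answer: (2·(x^3 + 1) - 6x^3)/(x^3 + 1)²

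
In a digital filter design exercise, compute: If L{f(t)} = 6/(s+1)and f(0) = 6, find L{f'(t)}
L{f'(t)}=s·F(s) - f(0)=6s/(s+1)-6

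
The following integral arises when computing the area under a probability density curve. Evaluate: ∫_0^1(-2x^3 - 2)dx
Step 1: Find antiderivative F(x) = (-1/2)x^4-2x
Step 2: F(1) - F(0) = -5/2 - (0) = -5/2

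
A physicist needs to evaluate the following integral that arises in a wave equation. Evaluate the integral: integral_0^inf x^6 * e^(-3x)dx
This is a Gamma integral. Substitute u=3x (du=3 dx):
integral_0^inf x^6 * e^(-3x) dx=(1/3^7) integral_0^inf u^6 * e^(-u) du
=Gamma(7)/3^7=6!/3^7=720/2187

Answer: 80/243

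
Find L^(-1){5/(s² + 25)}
L^(-1){w/(s² + w²)}=sin(wt)
Here w=5

Answer: sin(5t)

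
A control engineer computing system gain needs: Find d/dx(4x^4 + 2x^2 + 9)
Power rule: d/dx(ax^n) = n·a·x^(n-1)
Term by term: 16·x^3 + 4·x

Answer: 16x^3 + 4x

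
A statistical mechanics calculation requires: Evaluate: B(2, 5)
B(x,y)=Γ(x)Γ(y)/Γ(x+y)=(x-1)!(y-1)!/(x+y-1)!
B(2,5)=1!·4!/6!=1/30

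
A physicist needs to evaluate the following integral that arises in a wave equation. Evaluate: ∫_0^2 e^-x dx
Antiderivative: -e^-x
Evaluate: -(e^-2 - 1)

Answer: (e^-2 - 1)/(-1)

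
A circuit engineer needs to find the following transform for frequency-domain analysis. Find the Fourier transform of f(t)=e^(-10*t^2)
The Fourier transform of a Gaussian e^(-a * t^2) is sqrt(pi/a) * e^(-omega^2/(4a)).
With a=10: F(omega)=sqrt(pi/10) * e^(-omega^2/40)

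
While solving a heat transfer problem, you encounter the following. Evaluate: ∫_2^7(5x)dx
Step 1: Find antiderivative F(x) = (5/2)x^2
Step 2: F(7) - F(2) = 245/2 - (10) = 225/2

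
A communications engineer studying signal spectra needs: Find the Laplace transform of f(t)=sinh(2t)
L{sinh(at)} = a/(s²-a²)
L{sinh(2t)} = 2/(s²-4)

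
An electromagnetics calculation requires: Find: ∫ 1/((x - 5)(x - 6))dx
Partial fractions: 1/((x-5)(x-6)) = A/(x-5)+B/(x-6)
A = -1, B = 1
∫ [-1· 1/(x-5)+1· 1/(x-6)] dx
= (1)[ln|x-6| - ln|x-5|]+C

Answer: ln|(x-6)/(x-5)|+C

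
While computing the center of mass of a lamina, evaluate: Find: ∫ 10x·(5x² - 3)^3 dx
Let u = 5x² - 3, du = 10x dx
∫ u^3 du = u^4/4+C

Answer: (5x² - 3)^4/4+C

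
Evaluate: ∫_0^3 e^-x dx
Antiderivative: -e^-x
Evaluate: -(e^-3-1)

Answer: (e^-3-1)/(-1)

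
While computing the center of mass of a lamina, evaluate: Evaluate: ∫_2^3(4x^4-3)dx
Step 1: Find antiderivative F(x) = (4/5)x^5 - 3x
Step 2: F(3) - F(2) = 927/5 - (98/5) = 829/5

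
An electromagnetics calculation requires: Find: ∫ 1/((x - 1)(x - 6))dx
Partial fractions: 1/((x-1)(x-6))=A/(x-1)+B/(x-6)
A=-1/5, B=1/5
∫ [-1/5· 1/(x-1)+1/5· 1/(x-6)] dx
=(1/5)[ln|x-6| - ln|x-1|]+C

Answer: (1/5)·ln|(x-6)/(x-1)|+C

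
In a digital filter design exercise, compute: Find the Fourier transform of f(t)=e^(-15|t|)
Using the standard pair: F{e^(-a|t|)}=2a/(a^2+omega^2)
With a=15: F(omega)=30/(225+omega^2)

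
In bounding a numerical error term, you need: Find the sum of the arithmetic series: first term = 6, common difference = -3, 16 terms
Last term: a_n=6 + (16 - 1)·-3=-39
Sum=n(a_1 + a_n)/2=16(6 + (-39))/2=-264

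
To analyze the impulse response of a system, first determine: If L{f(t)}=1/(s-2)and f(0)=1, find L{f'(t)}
L{f'(t)} = s·F(s) - f(0) = s/(s-2) - 1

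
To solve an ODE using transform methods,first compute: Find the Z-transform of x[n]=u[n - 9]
Using the time-shift property: Z{u[n-9]}=z^(-9) * z/(z-1)
=z^(-8)/(z-1)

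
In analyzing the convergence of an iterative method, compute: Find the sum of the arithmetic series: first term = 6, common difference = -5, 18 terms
Last term: a_n = 6+(18-1)·-5 = -79
Sum = n(a_1+a_n)/2 = 18(6+(-79))/2 = -657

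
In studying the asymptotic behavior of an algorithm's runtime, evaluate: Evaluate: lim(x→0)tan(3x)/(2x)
tan(u) ≈ u for small u:
tan(3x)/(2x) ≈ 3x/(2x) = 3/2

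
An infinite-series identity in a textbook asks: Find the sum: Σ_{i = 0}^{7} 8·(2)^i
Geometric series: S=a(1 - r^n)/(1 - r)
a=8, r=2, n=8
S=8(1-256)/-1=2040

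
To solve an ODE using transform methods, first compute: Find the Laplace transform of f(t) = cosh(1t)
L{cosh(at)}=s/(s²-a²)
L{cosh(1t)}=s/(s²-1)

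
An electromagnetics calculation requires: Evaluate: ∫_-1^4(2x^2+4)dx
Step 1: Find antiderivative F(x) = (2/3)x^3+4x
Step 2: F(4) - F(-1) = 176/3 - (-14/3) = 190/3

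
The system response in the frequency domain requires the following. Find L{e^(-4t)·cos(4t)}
First shifting: L{e^(at)f(t)} = F(s-a)
L{cos(4t)} = s/(s² + 16)
Shift: (s + 4)/((s + 4)² + 16)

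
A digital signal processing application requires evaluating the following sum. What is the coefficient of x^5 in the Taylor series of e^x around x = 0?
Taylor series of e^x = Σ x^n/n!
Coefficient of x^5 = 1/5! = 1/120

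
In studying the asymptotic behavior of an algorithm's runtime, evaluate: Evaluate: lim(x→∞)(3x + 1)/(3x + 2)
Divide numerator and denominator by x:
lim (3+1/x)/(3+2/x)=1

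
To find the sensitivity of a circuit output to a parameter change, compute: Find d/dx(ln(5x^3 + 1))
Chain rule: d/dx[ln(u)] = u'/u where u = 5x^3 + 1
u' = 15x^2

Answer: (15x^2)/(5x^3 + 1)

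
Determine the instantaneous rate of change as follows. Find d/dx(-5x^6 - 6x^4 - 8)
Power rule: d/dx(ax^n)=n·a·x^(n-1)
Term by term: -30·x^5 - 24·x^3

Answer: -30x^5 - 24x^3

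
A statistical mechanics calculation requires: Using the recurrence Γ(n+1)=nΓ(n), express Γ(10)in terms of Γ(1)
Γ(10) = 9Γ(9) = 9·8Γ(8) = ... = 9!·Γ(1) = 362880·Γ(1)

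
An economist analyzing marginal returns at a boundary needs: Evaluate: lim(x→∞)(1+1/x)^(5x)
Rewrite as [(1+1/x)^x]^5.
lim(1+1/x)^x=e^1, so limit=(e^1)^5=e^5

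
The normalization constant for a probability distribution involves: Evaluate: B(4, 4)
B(x,y)=Γ(x)Γ(y)/Γ(x + y)=(x-1)!(y-1)!/(x + y-1)!
B(4,4)=3!·3!/7!=1/140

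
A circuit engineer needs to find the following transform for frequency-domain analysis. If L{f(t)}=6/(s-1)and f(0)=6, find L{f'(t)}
L{f'(t)}=s·F(s) - f(0)=6s/(s-1) - 6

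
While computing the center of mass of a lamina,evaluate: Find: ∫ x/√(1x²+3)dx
Let u=x² + 3, du=2x dx
∫ (1/2)·u^(-1/2) du=√u + C

Answer: √(x² + 3) + C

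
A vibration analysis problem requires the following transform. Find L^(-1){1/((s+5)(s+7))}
Partial fractions: 1/((s + 5)(s + 7))=A/(s + 5) + B/(s + 7)
Cover-up: A=1/(s + 7)|_{s=-5}=1/2; B=1/(s + 5)|_{s=-7}=-1/2
L^(-1)=(1/2)e^(-5t) - (1/2)e^(-7t)

Answer: (1/2)(e^(-5t) - e^(-7t))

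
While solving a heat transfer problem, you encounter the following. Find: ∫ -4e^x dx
Since d/dx[e^x]=+e^x, we get -4e^x+C

Answer: -4e^x+C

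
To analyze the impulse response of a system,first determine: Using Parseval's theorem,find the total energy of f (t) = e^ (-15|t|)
Parseval's theorem: E = integral |f(t)|^2 dt = (1/2pi) integral |F(omega)|^2 domega
E = integral_{-inf}^{inf} e^(-30|t|) dt = 2 * integral_0^inf e^(-30t) dt = 2/(2 * 15) = 1/15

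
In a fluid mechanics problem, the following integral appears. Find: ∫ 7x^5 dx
Using power rule: ∫ 7x^5 dx = 7/6 x^6+C = (7/6)x^6+C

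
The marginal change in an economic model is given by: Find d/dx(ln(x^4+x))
Chain rule: d/dx[ln(u)] = u'/u where u = x^4 + x
u' = 4x^3 + 1

Answer: (4x^3 + 1)/(x^4 + x)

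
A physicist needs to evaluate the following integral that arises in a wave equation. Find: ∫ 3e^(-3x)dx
Since d/dx[e^(-3x)] = -3e^(-3x), we get -1 e^(-3x)+C

Answer: -e^(-3x)+C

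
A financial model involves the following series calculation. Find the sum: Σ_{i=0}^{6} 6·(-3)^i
Geometric series: S = a(1 - r^n)/(1 - r)
a = 6, r = -3, n = 7
S = 6(1+2187)/4 = 3282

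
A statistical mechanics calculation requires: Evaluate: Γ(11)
Γ(n) = (n-1)! for positive integers
Γ(11) = 10! = 3628800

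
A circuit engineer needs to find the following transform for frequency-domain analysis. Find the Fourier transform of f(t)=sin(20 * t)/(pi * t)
sin(W*t)/(pi*t) = (W/pi)*sinc(W*t/pi) is the impulse response of the ideal low-pass filter with cutoff W (here W = 20).
Its Fourier transform is a rectangular function:
F(omega) = 1 for |omega| < 20, 0 otherwise

Answer: rect(omega/40) [i.e., 1 for |omega| < 20, 0 otherwise]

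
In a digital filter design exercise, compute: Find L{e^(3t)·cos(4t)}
First shifting: L{e^(at)f(t)} = F(s-a)
L{cos(4t)} = s/(s²+16)
Shift: (s-3)/((s-3)²+16)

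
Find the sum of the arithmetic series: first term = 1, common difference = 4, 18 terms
Last term: a_n = 1+(18-1)·4 = 69
Sum = n(a_1+a_n)/2 = 18(1+69)/2 = 630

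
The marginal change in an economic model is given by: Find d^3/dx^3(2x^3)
Apply power rule 3 times:
d^1: 6x^2
d^2: 12x
d^3: 12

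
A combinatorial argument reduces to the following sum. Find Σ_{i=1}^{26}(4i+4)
=4·Σ i+4·26=4·351+104=1508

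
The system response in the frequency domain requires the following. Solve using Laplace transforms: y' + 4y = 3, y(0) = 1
Take L of both sides: sY(s) - 1 + 4Y(s)=3/s
Y(s)(s + 4)=3/s + 1
Y(s)=3/(s(s + 4)) + 1/(s + 4)
Partial fractions: 3/(s(s + 4))=(3/4)/s - (3/4)/(s + 4)
So Y(s)=(3/4)/s + (1/4)/(s + 4)
Inverse transform (L^(-1){1/s}=1, L^(-1){1/(s + 4)}=e^(-4t)):

Answer: y(t)=3/4 + (1/4)·e^(-4t)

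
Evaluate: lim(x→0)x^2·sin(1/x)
Squeeze theorem: -|x^2| ≤ x^2·sin(1/x) ≤ |x^2|
Since x^2 → 0 as x → 0, by squeeze theorem the limit is 0

Answer: 0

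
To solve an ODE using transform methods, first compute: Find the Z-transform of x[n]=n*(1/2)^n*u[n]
Using the property Z{n * a^n * u[n]} = az/(z-a)^2
With a = 1/2: X(z) = (1/2)z/(z - 1/2)^2, |z| > 1/2

Answer: (1/2)z/(z - 1/2)^2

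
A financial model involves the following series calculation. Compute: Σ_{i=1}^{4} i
Using formula: Σ i^1 = n(n + 1)/2 = 4·5/2 = 10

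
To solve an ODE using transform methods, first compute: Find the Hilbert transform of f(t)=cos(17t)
The Hilbert transform shifts each frequency component by -pi/2.
H{cos(wt)}=sin(wt)
With w=17: H{cos(17t)}=sin(17t)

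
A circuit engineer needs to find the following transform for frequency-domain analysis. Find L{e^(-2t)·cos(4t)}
First shifting: L{e^(at)f(t)} = F(s-a)
L{cos(4t)} = s/(s²+16)
Shift: (s+2)/((s+2)²+16)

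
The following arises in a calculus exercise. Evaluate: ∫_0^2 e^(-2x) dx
Antiderivative: (1/(-2))e^(-2x)
Evaluate: (1/(-2))(e^-4-1)

Answer: (e^-4-1)/(-2)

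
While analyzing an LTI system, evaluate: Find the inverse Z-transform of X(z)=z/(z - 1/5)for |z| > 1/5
Standard pair: z/(z-a) <-> a^n*u[n] for causal signals
With a=1/5: x[n]=(1/5)^n*u[n]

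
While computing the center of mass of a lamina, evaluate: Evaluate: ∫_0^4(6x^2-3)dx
Step 1: Find antiderivative F(x) = 2x^3-3x
Step 2: F(4) - F(0) = 116 - (0) = 116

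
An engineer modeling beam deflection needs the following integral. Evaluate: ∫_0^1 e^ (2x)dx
Antiderivative: (1/2)e^(2x)
Evaluate: (1/2)(e^2-1)

Answer: (e^2-1)/2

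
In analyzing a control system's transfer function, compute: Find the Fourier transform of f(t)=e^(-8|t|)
Using the standard pair: F{e^(-a|t|)} = 2a/(a^2+omega^2)
With a = 8: F(omega) = 16/(64+omega^2)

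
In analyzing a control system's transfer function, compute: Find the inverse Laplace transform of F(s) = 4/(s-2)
L^(-1){4/(s-a)}=c·e^(at)
Here a=2, c=4

Answer: 4e^(2t)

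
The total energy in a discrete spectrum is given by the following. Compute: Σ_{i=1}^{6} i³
Using formula: Σ i^3=[n(n + 1)/2]²=[6·7/2]²=441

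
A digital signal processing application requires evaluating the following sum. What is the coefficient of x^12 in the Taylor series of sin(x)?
sin(x) has only odd powers. Coefficient of x^12=0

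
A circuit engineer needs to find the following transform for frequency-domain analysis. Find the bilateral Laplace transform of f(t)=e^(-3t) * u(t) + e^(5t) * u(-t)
For e^(-3t) * u(t): L = 1/(s+3), Re(s) > -3
For e^(5t) * u(-t): L = -1/(s-5), Re(s) < 5
Combined: F(s) = 1/(s+3)-1/(s-5), -3 < Re(s) < 5

Answer: 1/(s+3)-1/(s-5), ROC: -3 < Re(s) < 5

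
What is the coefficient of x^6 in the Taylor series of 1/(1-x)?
1/(1-x)=Σ x^n for |x|<1
All coefficients are 1

Answer: 1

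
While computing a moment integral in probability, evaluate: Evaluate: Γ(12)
Γ(n) = (n-1)! for positive integers
Γ(12) = 11! = 39916800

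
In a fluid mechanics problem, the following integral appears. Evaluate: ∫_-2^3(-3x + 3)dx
Step 1: Find antiderivative F(x) = (-3/2)x^2+3x
Step 2: F(3) - F(-2) = -9/2 - (-12) = 15/2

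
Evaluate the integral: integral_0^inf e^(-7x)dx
integral_0^inf e^(-7x) dx = [-1/7*e^(-7x)]_0^inf
= 0 - (-1/7) = 1/7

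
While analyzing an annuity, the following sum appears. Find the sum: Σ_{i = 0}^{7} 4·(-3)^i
Geometric series: S=a(1 - r^n)/(1 - r)
a=4, r=-3, n=8
S=4(1 - 6561)/4=-6560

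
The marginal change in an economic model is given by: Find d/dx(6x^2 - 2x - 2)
Power rule: d/dx(ax^n) = n·a·x^(n-1)
Term by term: 12·x - 2

Answer: 12x - 2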